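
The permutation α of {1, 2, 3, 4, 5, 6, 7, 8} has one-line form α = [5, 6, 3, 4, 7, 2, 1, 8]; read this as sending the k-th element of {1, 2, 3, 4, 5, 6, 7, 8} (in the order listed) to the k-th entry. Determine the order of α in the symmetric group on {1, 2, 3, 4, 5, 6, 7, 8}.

Writing α as disjoint cycles, the cycle lengths are 3, 2, 1, 1, 1.
The order is lcm(3, 2) = 6.

6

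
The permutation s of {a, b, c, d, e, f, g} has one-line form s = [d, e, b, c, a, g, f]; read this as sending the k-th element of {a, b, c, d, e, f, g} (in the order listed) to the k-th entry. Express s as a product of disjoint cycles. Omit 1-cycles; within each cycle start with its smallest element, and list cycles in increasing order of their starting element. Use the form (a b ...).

(a d c b e)(f g)

Iterating s from a gives a → d → c → b → e → a; that is the 5-cycle (a d c b e).
Repeating from the next unused element and collecting all non-trivial cycles gives (a d c b e)(f g).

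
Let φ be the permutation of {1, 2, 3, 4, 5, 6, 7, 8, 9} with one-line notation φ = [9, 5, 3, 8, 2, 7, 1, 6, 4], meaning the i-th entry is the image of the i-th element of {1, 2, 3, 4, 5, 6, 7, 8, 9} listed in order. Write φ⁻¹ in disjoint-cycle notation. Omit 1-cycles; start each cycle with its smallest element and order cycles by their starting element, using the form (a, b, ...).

(1, 7, 6, 8, 4, 9)(2, 5)

First write φ in disjoint cycles: (1, 9, 4, 8, 6, 7)(2, 5).
The inverse reverses every cycle; in canonical form, φ⁻¹ = (1, 7, 6, 8, 4, 9)(2, 5).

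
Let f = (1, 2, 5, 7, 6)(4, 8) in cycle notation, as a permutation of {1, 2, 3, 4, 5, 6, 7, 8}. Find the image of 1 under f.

2

1 appears in (1, 2, 5, 7, 6); the next entry (wrapping around) is 2.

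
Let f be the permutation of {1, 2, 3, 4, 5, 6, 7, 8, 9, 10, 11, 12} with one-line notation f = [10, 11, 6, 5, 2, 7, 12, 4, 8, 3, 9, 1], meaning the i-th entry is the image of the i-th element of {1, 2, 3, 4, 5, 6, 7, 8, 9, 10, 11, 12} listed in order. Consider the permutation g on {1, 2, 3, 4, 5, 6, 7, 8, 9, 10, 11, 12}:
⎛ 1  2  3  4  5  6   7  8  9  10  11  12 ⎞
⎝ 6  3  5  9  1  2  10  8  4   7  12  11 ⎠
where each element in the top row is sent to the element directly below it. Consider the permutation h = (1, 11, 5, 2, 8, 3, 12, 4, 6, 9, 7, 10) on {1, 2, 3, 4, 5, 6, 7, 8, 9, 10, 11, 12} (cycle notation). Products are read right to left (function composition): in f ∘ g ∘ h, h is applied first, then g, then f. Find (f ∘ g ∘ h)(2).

(f ∘ g ∘ h)(2) = f(g(h(2))). h(2) = 8, then g(8) = 8, then f(8) = 4, so the result is 4.

4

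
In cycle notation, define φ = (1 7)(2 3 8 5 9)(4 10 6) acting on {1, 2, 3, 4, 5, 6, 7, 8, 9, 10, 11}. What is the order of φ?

The disjoint cycles have lengths 5, 3, 2, 1.
The order is lcm(5, 3, 2) = 30.

30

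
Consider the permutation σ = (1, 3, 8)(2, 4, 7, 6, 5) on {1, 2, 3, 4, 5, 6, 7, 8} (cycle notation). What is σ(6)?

Within (2, 4, 7, 6, 5), 6 ↦ 5.

5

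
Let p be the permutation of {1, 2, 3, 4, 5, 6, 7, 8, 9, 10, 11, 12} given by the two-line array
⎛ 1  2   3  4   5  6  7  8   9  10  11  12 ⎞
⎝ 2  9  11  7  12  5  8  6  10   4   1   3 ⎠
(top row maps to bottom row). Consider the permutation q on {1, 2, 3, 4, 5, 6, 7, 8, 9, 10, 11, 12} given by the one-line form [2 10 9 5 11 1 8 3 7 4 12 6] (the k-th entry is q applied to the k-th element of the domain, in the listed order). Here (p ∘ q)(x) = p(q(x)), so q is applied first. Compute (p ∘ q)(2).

First apply q: q(2) = 10, then p(10) = 4. Thus (p ∘ q)(2) = 4.

4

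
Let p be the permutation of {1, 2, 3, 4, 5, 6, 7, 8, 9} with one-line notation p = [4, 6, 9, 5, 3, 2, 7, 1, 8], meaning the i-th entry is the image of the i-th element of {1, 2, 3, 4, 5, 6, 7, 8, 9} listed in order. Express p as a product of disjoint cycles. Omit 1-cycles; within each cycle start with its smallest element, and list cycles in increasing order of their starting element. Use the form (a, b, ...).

Iterating p from 1 gives 1 → 4 → 5 → 3 → 9 → 8 → 1; that is the 6-cycle (1, 4, 5, 3, 9, 8).
Repeating from the next unused element and collecting all non-trivial cycles gives (1, 4, 5, 3, 9, 8)(2, 6).

(1, 4, 5, 3, 9, 8)(2, 6)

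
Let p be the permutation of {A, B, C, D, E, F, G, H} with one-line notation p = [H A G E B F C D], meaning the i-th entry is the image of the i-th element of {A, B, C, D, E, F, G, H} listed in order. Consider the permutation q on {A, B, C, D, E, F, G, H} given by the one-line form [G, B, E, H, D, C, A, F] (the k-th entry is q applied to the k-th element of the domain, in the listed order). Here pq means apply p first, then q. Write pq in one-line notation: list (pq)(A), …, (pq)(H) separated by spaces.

F G A D B C E H

(pq)(x) = q(p(x)). Computing each image: q(p(A)) = q(H) = F, q(p(B)) = q(A) = G, q(p(C)) = q(G) = A, q(p(D)) = q(E) = D, q(p(E)) = q(B) = B, q(p(F)) = q(F) = C, q(p(G)) = q(C) = E, q(p(H)) = q(D) = H.
Hence pq = [F G A D B C E H].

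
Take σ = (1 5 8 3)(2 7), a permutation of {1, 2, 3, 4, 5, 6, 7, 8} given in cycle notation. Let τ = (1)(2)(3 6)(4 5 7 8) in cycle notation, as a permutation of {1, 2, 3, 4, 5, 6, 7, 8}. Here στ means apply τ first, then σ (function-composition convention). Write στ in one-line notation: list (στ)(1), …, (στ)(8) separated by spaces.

5 7 6 8 2 1 3 4

(στ)(x) = σ(τ(x)). Computing each image: σ(τ(1)) = σ(1) = 5, σ(τ(2)) = σ(2) = 7, σ(τ(3)) = σ(6) = 6, σ(τ(4)) = σ(5) = 8, σ(τ(5)) = σ(7) = 2, σ(τ(6)) = σ(3) = 1, σ(τ(7)) = σ(8) = 3, σ(τ(8)) = σ(4) = 4.
Hence στ = [5 7 6 8 2 1 3 4].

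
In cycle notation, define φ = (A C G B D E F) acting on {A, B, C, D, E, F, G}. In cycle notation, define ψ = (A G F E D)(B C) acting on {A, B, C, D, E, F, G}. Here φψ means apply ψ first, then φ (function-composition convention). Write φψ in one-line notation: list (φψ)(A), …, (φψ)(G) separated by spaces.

For each element, apply ψ then φ: A → G → B; B → C → G; C → B → D; D → A → C; E → D → E; F → E → F; G → F → A.
Collecting the images, φψ = [B G D C E F A].

B G D C E F A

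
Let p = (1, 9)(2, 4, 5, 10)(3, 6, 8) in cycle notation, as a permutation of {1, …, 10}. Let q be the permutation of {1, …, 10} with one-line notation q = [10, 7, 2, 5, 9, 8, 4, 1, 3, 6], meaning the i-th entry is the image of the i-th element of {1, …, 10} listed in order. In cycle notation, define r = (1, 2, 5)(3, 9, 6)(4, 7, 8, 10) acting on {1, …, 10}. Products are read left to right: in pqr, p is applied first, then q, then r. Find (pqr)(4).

6

Chase 4: p(4) = 5; q(5) = 9; r(9) = 6. Hence (pqr)(4) = 6.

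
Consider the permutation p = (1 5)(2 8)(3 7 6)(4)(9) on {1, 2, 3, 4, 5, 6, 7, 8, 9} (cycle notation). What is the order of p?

6

The disjoint cycles have lengths 3, 2, 2, 1, 1.
The order is lcm(3, 2, 2) = 6.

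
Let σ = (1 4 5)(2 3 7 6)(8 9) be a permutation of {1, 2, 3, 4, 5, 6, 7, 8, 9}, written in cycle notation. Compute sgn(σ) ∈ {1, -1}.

The cycle lengths are 4, 3, 2.
A cycle of length ℓ contributes ℓ−1 transpositions, so σ is a product of 3 + 2 + 1 = 6 transpositions — even.

1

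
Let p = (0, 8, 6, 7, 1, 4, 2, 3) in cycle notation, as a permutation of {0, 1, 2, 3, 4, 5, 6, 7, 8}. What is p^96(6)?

6 lies in the 8-cycle (0, 8, 6, 7, 1, 4, 2, 3).
Powers repeat with period 8 on this cycle, and 96 mod 8 = 0, so p^96(6) = p^0(6).
So p^96(6) = 6.

6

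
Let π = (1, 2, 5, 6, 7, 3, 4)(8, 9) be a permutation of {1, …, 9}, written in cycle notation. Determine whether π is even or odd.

The cycle lengths are 7, 2.
A cycle of length ℓ contributes ℓ−1 transpositions, so π is a product of 6 + 1 = 7 transpositions — odd.

odd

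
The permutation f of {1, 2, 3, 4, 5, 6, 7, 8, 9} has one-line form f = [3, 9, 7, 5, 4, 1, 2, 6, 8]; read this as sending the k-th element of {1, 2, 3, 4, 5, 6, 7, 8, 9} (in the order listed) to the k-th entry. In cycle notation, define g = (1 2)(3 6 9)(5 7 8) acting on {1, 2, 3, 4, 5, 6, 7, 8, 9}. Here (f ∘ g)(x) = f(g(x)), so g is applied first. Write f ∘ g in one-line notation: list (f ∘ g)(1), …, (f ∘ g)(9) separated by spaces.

9 3 1 5 2 8 6 4 7

For each element, apply g then f: 1 → 2 → 9; 2 → 1 → 3; 3 → 6 → 1; 4 → 4 → 5; 5 → 7 → 2; 6 → 9 → 8; 7 → 8 → 6; 8 → 5 → 4; 9 → 3 → 7.
Collecting the images, f ∘ g = [9 3 1 5 2 8 6 4 7].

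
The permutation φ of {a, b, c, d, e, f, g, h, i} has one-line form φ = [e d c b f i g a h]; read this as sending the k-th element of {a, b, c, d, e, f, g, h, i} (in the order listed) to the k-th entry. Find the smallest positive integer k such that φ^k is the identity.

10

The disjoint-cycle form of φ has cycle lengths 5, 2, 1, 1.
Since disjoint cycles commute, ord(φ) = lcm(5, 2) = 10.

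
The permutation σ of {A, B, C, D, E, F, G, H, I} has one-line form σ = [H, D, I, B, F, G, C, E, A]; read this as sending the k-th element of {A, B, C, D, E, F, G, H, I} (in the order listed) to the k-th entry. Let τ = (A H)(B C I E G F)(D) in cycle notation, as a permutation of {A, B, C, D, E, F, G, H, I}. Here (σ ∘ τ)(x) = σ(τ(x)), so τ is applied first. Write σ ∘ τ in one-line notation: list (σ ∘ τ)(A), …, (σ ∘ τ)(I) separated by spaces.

E I A B C D G H F

(σ ∘ τ)(x) = σ(τ(x)). Computing each image: σ(τ(A)) = σ(H) = E, σ(τ(B)) = σ(C) = I, σ(τ(C)) = σ(I) = A, σ(τ(D)) = σ(D) = B, σ(τ(E)) = σ(G) = C, σ(τ(F)) = σ(B) = D, σ(τ(G)) = σ(F) = G, σ(τ(H)) = σ(A) = H, σ(τ(I)) = σ(E) = F.
Hence σ ∘ τ = [E I A B C D G H F].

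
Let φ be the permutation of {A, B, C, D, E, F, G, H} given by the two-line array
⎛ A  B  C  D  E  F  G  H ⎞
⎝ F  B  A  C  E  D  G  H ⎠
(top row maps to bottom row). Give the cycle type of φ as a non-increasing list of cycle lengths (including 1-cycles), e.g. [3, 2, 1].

[4, 1, 1, 1, 1]

The disjoint cycles are (A, F, D, C)(B)(E)(G)(H), with lengths 4, 1, 1, 1, 1 in non-increasing order.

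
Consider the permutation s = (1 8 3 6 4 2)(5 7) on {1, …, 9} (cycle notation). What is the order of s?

The cycle type of s is (6, 2, 1).
Since disjoint cycles commute, ord(s) = lcm(6, 2) = 6.

6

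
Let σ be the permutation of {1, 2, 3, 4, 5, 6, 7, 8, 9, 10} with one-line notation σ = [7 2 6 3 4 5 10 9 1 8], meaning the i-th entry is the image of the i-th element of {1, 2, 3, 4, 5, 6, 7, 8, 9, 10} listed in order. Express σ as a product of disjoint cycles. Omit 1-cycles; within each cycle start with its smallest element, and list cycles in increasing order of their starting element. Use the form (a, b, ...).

(1, 7, 10, 8, 9)(3, 6, 5, 4)

From 1: 1 → 7 → 10 → 8 → 9 → 1, closing the cycle (1, 7, 10, 8, 9).
Continuing from each remaining unvisited element yields (1, 7, 10, 8, 9)(3, 6, 5, 4).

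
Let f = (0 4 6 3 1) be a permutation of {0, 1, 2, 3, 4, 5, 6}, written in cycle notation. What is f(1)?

0

In the cycle (0 4 6 3 1), 1 is followed by 0, so f(1) = 0.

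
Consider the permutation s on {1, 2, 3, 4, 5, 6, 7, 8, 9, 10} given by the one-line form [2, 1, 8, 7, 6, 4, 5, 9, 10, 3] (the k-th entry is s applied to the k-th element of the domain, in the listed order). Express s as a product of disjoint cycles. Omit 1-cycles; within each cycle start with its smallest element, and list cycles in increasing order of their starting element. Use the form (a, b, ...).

From 1: 1 → 2 → 1, closing the cycle (1, 2).
Repeating from the next unused element and collecting all non-trivial cycles gives (1, 2)(3, 8, 9, 10)(4, 7, 5, 6).

(1, 2)(3, 8, 9, 10)(4, 7, 5, 6)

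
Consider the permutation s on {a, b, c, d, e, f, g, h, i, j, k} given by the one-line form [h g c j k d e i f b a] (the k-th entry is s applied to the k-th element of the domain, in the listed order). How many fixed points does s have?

The fixed points (elements with s(x) = x) are {c}, so there is 1.

1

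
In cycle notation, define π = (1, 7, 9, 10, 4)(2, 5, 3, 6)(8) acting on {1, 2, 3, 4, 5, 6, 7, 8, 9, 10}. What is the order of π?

The disjoint cycles have lengths 5, 4, 1.
Since disjoint cycles commute, ord(π) = lcm(5, 4) = 20.

20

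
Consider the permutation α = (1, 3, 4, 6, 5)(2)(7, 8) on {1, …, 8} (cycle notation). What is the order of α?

10

The disjoint cycles have lengths 5, 2, 1.
The order is lcm(5, 2) = 10.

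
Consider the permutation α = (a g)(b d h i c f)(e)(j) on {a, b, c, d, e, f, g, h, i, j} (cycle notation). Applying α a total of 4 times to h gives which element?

b

h lies in the 6-cycle (b d h i c f).
Advancing 4 steps from h: h → i → c → f → b.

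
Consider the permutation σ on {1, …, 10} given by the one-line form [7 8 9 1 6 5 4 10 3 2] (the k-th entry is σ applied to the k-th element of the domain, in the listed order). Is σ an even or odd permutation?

In disjoint-cycle form the cycle lengths are 3, 3, 2, 2.
A cycle is odd iff its length is even; σ has 2 even-length cycles, so sgn(σ) = (−1)^2 and σ is even.

even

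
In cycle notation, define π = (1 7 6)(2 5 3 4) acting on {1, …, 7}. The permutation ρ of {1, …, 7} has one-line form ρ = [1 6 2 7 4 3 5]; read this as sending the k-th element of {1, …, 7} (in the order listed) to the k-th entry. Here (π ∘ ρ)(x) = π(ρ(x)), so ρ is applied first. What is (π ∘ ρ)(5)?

First apply ρ: ρ(5) = 4, then π(4) = 2. Thus (π ∘ ρ)(5) = 2.

2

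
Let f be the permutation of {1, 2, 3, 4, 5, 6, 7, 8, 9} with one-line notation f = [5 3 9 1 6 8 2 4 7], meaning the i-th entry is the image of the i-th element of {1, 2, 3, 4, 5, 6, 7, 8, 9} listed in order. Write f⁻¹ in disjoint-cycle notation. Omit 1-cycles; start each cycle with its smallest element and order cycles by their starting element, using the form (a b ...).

The cycle decomposition of f is (1 5 6 8 4)(2 3 9 7).
The inverse reverses every cycle; in canonical form, f⁻¹ = (1 4 8 6 5)(2 7 9 3).

(1 4 8 6 5)(2 7 9 3)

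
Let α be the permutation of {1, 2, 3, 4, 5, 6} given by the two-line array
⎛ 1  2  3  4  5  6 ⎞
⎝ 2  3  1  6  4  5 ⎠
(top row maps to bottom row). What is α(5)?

4

The entry below 5 in the array is 4, so α(5) = 4.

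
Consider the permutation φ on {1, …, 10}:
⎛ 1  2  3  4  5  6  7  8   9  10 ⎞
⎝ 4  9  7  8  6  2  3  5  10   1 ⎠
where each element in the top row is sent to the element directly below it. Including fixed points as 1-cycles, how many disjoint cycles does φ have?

2

The cycle decomposition is (1 4 8 5 6 2 9 10)(3 7), which has 2 cycles (counting 1-cycles).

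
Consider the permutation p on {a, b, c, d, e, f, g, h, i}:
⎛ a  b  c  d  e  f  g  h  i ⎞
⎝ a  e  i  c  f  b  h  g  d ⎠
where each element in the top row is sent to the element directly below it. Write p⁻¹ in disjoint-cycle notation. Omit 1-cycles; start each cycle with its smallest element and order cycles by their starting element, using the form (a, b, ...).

(b, f, e)(c, d, i)(g, h)

First write p in disjoint cycles: (b, e, f)(c, i, d)(g, h).
The inverse reverses every cycle; in canonical form, p⁻¹ = (b, f, e)(c, d, i)(g, h).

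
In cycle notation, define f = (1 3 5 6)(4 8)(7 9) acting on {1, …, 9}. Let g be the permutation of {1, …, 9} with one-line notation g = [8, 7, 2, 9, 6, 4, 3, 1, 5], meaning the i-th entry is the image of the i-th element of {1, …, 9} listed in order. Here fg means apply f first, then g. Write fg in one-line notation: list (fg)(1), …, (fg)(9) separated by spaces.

Chase each element through f then g: 1 → 3 → 2; 2 → 2 → 7; 3 → 5 → 6; 4 → 8 → 1; 5 → 6 → 4; 6 → 1 → 8; 7 → 9 → 5; 8 → 4 → 9; 9 → 7 → 3.
Collecting the images, fg = [2 7 6 1 4 8 5 9 3].

2 7 6 1 4 8 5 9 3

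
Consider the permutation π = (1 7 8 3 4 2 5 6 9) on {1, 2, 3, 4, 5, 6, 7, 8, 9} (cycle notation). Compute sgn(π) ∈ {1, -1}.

1

The cycle lengths are 9.
A cycle is odd iff its length is even; π has 0 even-length cycles, so sgn(π) = (−1)^0 and π is even.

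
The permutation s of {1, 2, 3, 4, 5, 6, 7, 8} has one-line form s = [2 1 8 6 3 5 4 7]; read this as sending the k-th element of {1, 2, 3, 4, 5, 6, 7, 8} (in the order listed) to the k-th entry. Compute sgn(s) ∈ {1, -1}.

In disjoint-cycle form the cycle lengths are 6, 2.
A cycle is odd iff its length is even; s has 2 even-length cycles, so sgn(s) = (−1)^2 and s is even.

1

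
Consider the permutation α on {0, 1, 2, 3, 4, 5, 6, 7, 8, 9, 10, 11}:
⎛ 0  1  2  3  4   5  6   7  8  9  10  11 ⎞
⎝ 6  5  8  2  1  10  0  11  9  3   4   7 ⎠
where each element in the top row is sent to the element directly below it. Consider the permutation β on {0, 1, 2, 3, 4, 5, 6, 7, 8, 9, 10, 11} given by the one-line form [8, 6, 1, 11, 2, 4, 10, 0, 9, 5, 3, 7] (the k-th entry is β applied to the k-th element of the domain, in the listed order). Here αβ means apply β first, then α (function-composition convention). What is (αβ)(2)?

5

First apply β: β(2) = 1, then α(1) = 5. Thus (αβ)(2) = 5.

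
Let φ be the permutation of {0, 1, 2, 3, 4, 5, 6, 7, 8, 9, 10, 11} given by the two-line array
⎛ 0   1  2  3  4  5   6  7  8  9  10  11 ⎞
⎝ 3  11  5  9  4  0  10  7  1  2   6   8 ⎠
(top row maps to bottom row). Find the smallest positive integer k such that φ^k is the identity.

30

Decomposing into disjoint cycles gives cycle lengths 5, 3, 2, 1, 1.
The order is lcm(5, 3, 2) = 30.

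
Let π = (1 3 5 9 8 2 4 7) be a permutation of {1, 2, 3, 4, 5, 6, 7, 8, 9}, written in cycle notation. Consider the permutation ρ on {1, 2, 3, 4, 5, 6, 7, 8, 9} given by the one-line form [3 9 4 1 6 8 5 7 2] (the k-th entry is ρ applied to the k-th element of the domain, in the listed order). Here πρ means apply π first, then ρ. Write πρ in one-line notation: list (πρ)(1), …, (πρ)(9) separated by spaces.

(πρ)(x) = ρ(π(x)). Computing each image: ρ(π(1)) = ρ(3) = 4, ρ(π(2)) = ρ(4) = 1, ρ(π(3)) = ρ(5) = 6, ρ(π(4)) = ρ(7) = 5, ρ(π(5)) = ρ(9) = 2, ρ(π(6)) = ρ(6) = 8, ρ(π(7)) = ρ(1) = 3, ρ(π(8)) = ρ(2) = 9, ρ(π(9)) = ρ(8) = 7.
Hence πρ = [4 1 6 5 2 8 3 9 7].

4 1 6 5 2 8 3 9 7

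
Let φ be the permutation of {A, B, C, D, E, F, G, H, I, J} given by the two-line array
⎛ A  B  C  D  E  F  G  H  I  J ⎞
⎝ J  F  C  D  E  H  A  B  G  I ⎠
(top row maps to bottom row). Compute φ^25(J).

I

Tracing J → I → … returns to J after 4 steps, so J lies in a 4-cycle (A, J, I, G).
On a 4-cycle, φ^4 is the identity, so φ^25 = φ^1 there (25 ≡ 1 mod 4).
Stepping 1 place around the cycle: J → I.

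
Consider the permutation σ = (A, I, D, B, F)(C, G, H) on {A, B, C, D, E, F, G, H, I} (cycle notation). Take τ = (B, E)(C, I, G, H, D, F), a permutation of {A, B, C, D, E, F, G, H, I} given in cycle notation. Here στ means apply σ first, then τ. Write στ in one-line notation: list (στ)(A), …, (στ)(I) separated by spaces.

G C H E B A D I F

Chase each element through σ then τ: A → I → G; B → F → C; C → G → H; D → B → E; E → E → B; F → A → A; G → H → D; H → C → I; I → D → F.
So στ in one-line form is G C H E B A D I F.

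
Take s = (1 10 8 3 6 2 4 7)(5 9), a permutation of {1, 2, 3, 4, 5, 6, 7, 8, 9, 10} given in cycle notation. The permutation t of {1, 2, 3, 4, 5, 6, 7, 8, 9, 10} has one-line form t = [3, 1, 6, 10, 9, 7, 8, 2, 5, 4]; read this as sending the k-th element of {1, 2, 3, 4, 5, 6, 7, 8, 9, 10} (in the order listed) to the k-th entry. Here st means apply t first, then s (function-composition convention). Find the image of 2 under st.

(st)(2) = s(t(2)). t(2) = 1, then s(1) = 10. So (st)(2) = 10.

10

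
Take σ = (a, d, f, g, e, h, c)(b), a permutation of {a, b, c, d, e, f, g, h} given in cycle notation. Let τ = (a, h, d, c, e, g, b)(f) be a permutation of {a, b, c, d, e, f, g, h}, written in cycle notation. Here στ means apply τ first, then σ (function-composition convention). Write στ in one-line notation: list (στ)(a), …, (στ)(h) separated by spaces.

c d h a e g b f

For each element, apply τ then σ: a → h → c; b → a → d; c → e → h; d → c → a; e → g → e; f → f → g; g → b → b; h → d → f.
Collecting the images, στ = [c d h a e g b f].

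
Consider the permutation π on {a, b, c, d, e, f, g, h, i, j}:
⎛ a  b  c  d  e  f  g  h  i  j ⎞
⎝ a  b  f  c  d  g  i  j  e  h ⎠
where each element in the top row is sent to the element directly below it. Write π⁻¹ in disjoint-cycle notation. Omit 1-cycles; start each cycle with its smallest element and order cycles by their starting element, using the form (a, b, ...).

The cycle decomposition of π is (c, f, g, i, e, d)(h, j).
The inverse reverses every cycle; in canonical form, π⁻¹ = (c, d, e, i, g, f)(h, j).

(c, d, e, i, g, f)(h, j)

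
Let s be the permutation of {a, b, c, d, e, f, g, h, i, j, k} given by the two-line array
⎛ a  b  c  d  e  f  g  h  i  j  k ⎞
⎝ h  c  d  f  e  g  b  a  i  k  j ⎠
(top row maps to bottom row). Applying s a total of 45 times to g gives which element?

g

Tracing g → b → … returns to g after 5 steps, so g lies in a 5-cycle (b, c, d, f, g).
Powers repeat with period 5 on this cycle, and 45 mod 5 = 0, so s^45(g) = s^0(g).
So s^45(g) = g.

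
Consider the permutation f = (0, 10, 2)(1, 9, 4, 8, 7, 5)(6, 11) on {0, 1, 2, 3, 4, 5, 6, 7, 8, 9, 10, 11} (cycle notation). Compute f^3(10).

10 lies in the 3-cycle (0, 10, 2).
Since the cycle has length 3, f^3 acts on it the same as f^0 (3 mod 3 = 0).
So f^3(10) = 10.

10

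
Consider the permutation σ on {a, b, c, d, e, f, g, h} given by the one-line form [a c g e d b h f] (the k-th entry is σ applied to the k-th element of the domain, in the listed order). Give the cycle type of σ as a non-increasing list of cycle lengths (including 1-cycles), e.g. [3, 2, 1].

[5, 2, 1]

The disjoint cycles are (a)(b, c, g, h, f)(d, e), with lengths 5, 2, 1 in non-increasing order.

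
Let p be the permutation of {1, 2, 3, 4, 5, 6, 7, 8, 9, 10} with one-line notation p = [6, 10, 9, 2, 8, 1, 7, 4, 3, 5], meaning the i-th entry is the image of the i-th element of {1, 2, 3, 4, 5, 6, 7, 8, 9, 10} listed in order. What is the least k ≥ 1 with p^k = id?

10

The disjoint-cycle form of p has cycle lengths 5, 2, 2, 1.
The order of p is the least common multiple of its cycle lengths: lcm(5, 2, 2) = 10.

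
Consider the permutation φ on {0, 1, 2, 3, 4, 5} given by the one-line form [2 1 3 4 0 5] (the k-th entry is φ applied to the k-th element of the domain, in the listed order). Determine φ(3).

4

3 is element number 4 of the domain, and entry number 4 of the one-line form is 4, so φ(3) = 4.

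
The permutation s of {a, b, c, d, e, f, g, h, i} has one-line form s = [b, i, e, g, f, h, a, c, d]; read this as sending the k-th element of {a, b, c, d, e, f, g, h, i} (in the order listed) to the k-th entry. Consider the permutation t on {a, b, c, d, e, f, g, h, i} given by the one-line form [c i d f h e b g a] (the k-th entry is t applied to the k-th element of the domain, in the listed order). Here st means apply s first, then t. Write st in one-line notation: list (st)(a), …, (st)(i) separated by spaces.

(st)(x) = t(s(x)). Computing each image: t(s(a)) = t(b) = i, t(s(b)) = t(i) = a, t(s(c)) = t(e) = h, t(s(d)) = t(g) = b, t(s(e)) = t(f) = e, t(s(f)) = t(h) = g, t(s(g)) = t(a) = c, t(s(h)) = t(c) = d, t(s(i)) = t(d) = f.
Hence st = [i a h b e g c d f].

i a h b e g c d f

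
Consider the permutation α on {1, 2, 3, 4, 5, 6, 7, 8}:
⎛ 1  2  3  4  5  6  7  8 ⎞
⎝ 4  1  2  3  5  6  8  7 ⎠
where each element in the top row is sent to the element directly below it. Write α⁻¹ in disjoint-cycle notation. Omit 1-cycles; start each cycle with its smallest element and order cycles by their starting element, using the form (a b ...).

(1 2 3 4)(7 8)

First write α in disjoint cycles: (1 4 3 2)(7 8).
Reversing each cycle (and rotating so the smallest element leads) gives α⁻¹ = (1 2 3 4)(7 8).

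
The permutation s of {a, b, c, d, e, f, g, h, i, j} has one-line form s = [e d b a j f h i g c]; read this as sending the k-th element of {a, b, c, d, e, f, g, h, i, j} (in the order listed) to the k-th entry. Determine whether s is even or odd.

In disjoint-cycle form the cycle lengths are 6, 3, 1.
A cycle of length ℓ contributes ℓ−1 transpositions, so s is a product of 5 + 2 = 7 transpositions — odd.

odd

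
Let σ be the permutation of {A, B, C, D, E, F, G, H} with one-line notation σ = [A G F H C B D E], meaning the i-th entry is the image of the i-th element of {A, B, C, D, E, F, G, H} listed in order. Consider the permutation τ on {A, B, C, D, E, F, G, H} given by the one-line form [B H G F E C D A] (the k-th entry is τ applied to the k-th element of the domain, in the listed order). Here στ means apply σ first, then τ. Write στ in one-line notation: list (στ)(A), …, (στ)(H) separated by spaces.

B D C A G H F E

(στ)(x) = τ(σ(x)). Computing each image: τ(σ(A)) = τ(A) = B, τ(σ(B)) = τ(G) = D, τ(σ(C)) = τ(F) = C, τ(σ(D)) = τ(H) = A, τ(σ(E)) = τ(C) = G, τ(σ(F)) = τ(B) = H, τ(σ(G)) = τ(D) = F, τ(σ(H)) = τ(E) = E.
Hence στ = [B D C A G H F E].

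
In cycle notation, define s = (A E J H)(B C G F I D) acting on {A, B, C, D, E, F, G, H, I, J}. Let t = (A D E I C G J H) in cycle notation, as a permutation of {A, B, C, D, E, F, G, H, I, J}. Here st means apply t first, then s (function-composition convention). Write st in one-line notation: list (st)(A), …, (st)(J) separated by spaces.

B C F J D I H E G A

(st)(x) = s(t(x)). Computing each image: s(t(A)) = s(D) = B, s(t(B)) = s(B) = C, s(t(C)) = s(G) = F, s(t(D)) = s(E) = J, s(t(E)) = s(I) = D, s(t(F)) = s(F) = I, s(t(G)) = s(J) = H, s(t(H)) = s(A) = E, s(t(I)) = s(C) = G, s(t(J)) = s(H) = A.
Hence st = [B C F J D I H E G A].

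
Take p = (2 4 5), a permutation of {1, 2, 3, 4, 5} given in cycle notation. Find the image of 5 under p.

2

Within (2 4 5), 5 ↦ 2.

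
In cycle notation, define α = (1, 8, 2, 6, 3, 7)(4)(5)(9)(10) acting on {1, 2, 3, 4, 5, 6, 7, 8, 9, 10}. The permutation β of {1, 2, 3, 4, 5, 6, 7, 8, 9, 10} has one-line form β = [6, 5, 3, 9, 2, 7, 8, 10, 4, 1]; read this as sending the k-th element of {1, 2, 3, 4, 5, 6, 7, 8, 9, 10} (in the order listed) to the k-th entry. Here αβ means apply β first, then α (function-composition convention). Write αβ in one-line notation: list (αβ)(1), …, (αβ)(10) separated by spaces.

3 5 7 9 6 1 2 10 4 8

(αβ)(x) = α(β(x)). Computing each image: α(β(1)) = α(6) = 3, α(β(2)) = α(5) = 5, α(β(3)) = α(3) = 7, α(β(4)) = α(9) = 9, α(β(5)) = α(2) = 6, α(β(6)) = α(7) = 1, α(β(7)) = α(8) = 2, α(β(8)) = α(10) = 10, α(β(9)) = α(4) = 4, α(β(10)) = α(1) = 8.
Hence αβ = [3 5 7 9 6 1 2 10 4 8].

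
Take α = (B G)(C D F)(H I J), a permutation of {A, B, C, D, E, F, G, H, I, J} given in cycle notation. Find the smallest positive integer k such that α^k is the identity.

The disjoint cycles have lengths 3, 3, 2, 1, 1.
The order of α is the least common multiple of its cycle lengths: lcm(3, 3, 2) = 6.

6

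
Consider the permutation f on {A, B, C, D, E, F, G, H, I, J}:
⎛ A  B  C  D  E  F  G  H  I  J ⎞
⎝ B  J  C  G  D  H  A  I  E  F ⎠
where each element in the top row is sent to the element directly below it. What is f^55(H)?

I

Tracing H → I → … returns to H after 9 steps, so H lies in a 9-cycle (A, B, J, F, H, I, E, D, G).
Powers repeat with period 9 on this cycle, and 55 mod 9 = 1, so f^55(H) = f^1(H).
Advancing 1 step from H: H → I.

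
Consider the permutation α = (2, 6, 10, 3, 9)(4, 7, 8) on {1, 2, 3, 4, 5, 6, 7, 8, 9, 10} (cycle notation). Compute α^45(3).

3 lies in the 5-cycle (2, 6, 10, 3, 9).
Powers repeat with period 5 on this cycle, and 45 mod 5 = 0, so α^45(3) = α^0(3).
So α^45(3) = 3.

3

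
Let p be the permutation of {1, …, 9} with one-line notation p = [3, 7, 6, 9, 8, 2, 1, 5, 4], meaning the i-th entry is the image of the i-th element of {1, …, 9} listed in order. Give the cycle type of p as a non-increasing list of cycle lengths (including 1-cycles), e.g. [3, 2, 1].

The disjoint cycles are (1, 3, 6, 2, 7)(4, 9)(5, 8), with lengths 5, 2, 2 in non-increasing order.

[5, 2, 2]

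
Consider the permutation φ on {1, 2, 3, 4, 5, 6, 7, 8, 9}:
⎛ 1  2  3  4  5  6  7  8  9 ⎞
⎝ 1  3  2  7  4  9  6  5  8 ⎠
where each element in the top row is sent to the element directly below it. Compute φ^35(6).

7

Tracing 6 → 9 → … returns to 6 after 6 steps, so 6 lies in a 6-cycle (4 7 6 9 8 5).
Since the cycle has length 6, φ^35 acts on it the same as φ^5 (35 mod 6 = 5).
Stepping 5 places around the cycle: 6 → 9 → 8 → 5 → 4 → 7.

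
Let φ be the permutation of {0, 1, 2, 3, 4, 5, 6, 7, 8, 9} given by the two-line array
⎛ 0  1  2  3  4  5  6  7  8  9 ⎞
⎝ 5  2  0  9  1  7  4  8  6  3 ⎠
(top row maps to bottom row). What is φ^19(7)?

Tracing 7 → 8 → … returns to 7 after 8 steps, so 7 lies in an 8-cycle (0, 5, 7, 8, 6, 4, 1, 2).
Powers repeat with period 8 on this cycle, and 19 mod 8 = 3, so φ^19(7) = φ^3(7).
Advancing 3 steps from 7: 7 → 8 → 6 → 4.

4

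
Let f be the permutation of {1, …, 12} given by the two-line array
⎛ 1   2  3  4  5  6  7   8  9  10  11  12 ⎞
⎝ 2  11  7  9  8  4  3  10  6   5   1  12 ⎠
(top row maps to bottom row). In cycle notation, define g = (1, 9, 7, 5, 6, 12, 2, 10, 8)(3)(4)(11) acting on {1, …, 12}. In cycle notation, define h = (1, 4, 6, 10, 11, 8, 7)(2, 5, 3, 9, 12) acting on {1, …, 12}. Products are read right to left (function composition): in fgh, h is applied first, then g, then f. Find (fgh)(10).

1

(fgh)(10) = f(g(h(10))). h(10) = 11, then g(11) = 11, then f(11) = 1, so the result is 1.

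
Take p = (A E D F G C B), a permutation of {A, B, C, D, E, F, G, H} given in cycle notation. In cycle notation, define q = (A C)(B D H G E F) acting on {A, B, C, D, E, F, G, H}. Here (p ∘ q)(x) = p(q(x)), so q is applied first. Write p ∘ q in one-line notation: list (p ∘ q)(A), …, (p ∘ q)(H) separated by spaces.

B F E H G A D C

(p ∘ q)(x) = p(q(x)). Computing each image: p(q(A)) = p(C) = B, p(q(B)) = p(D) = F, p(q(C)) = p(A) = E, p(q(D)) = p(H) = H, p(q(E)) = p(F) = G, p(q(F)) = p(B) = A, p(q(G)) = p(E) = D, p(q(H)) = p(G) = C.
Hence p ∘ q = [B F E H G A D C].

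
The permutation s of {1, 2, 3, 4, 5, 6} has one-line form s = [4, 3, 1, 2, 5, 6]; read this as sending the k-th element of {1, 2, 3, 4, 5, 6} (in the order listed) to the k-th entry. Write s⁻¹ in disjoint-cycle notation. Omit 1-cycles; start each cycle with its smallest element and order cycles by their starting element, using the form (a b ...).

(1 3 2 4)

The cycle decomposition of s is (1 4 2 3).
The inverse reverses every cycle; in canonical form, s⁻¹ = (1 3 2 4).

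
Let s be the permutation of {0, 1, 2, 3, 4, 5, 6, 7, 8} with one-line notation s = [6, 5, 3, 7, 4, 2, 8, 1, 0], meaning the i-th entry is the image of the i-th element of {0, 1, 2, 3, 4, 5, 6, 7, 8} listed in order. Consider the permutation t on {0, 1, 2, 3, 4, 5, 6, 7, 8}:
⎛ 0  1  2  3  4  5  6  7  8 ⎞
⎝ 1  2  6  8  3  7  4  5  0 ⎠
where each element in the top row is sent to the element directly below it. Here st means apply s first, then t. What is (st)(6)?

0

s(6) = 8, then t(8) = 0; composing gives (st)(6) = 0.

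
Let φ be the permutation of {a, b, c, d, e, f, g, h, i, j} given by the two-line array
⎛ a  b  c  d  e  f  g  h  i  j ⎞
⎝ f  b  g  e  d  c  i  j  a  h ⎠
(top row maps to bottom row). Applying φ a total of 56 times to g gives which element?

i

Tracing g → i → … returns to g after 5 steps, so g lies in a 5-cycle (a, f, c, g, i).
Powers repeat with period 5 on this cycle, and 56 mod 5 = 1, so φ^56(g) = φ^1(g).
Advancing 1 step from g: g → i.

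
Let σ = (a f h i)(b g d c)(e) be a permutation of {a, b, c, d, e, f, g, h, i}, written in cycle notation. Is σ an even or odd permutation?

The cycle lengths are 4, 4, 1.
A cycle of length ℓ contributes ℓ−1 transpositions, so σ is a product of 3 + 3 = 6 transpositions — even.

even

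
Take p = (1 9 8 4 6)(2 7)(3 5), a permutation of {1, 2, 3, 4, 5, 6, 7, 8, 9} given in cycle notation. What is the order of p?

The disjoint cycles have lengths 5, 2, 2.
Since disjoint cycles commute, ord(p) = lcm(5, 2, 2) = 10.

10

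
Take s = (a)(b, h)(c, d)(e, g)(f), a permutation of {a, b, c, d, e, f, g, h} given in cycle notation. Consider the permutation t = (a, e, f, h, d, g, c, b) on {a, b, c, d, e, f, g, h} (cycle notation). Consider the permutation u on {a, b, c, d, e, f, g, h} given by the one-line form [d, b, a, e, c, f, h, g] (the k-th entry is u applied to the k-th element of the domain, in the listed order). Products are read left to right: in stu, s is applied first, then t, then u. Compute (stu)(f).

(stu)(f) = u(t(s(f))). s(f) = f, then t(f) = h, then u(h) = g, so the result is g.

g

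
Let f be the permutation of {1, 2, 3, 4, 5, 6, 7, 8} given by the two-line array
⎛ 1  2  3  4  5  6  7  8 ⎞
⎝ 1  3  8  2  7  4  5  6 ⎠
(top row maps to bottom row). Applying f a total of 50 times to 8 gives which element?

8

Tracing 8 → 6 → … returns to 8 after 5 steps, so 8 lies in a 5-cycle (2 3 8 6 4).
Powers repeat with period 5 on this cycle, and 50 mod 5 = 0, so f^50(8) = f^0(8).
So f^50(8) = 8.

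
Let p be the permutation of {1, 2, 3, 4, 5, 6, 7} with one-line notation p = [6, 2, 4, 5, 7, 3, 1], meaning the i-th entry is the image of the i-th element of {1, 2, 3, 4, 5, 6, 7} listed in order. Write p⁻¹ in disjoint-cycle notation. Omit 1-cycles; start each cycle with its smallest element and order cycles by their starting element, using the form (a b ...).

(1 7 5 4 3 6)

First write p in disjoint cycles: (1 6 3 4 5 7).
Reversing each cycle (and rotating so the smallest element leads) gives p⁻¹ = (1 7 5 4 3 6).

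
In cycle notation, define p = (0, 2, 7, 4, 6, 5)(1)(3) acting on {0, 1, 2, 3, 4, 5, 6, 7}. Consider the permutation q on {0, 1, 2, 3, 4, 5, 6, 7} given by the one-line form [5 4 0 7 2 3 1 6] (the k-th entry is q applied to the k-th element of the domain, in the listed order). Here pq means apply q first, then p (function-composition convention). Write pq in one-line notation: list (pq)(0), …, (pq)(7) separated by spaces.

0 6 2 4 7 3 1 5

(pq)(x) = p(q(x)). Computing each image: p(q(0)) = p(5) = 0, p(q(1)) = p(4) = 6, p(q(2)) = p(0) = 2, p(q(3)) = p(7) = 4, p(q(4)) = p(2) = 7, p(q(5)) = p(3) = 3, p(q(6)) = p(1) = 1, p(q(7)) = p(6) = 5.
Hence pq = [0 6 2 4 7 3 1 5].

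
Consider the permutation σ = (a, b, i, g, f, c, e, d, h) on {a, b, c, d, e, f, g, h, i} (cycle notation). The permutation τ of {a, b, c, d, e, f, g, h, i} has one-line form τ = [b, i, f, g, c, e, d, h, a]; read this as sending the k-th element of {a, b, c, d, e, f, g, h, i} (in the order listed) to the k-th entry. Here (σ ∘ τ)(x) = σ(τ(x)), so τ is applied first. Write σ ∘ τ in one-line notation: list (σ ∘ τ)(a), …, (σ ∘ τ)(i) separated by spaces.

i g c f e d h a b

Chase each element through τ then σ: a → b → i; b → i → g; c → f → c; d → g → f; e → c → e; f → e → d; g → d → h; h → h → a; i → a → b.
So σ ∘ τ in one-line form is i g c f e d h a b.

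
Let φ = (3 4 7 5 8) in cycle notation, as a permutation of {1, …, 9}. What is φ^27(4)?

4 lies in the 5-cycle (3 4 7 5 8).
Since the cycle has length 5, φ^27 acts on it the same as φ^2 (27 mod 5 = 2).
Stepping 2 places around the cycle: 4 → 7 → 5.

5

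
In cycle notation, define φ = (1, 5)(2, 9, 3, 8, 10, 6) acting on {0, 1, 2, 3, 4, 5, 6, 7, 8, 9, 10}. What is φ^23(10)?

10 lies in the 6-cycle (2, 9, 3, 8, 10, 6).
Since the cycle has length 6, φ^23 acts on it the same as φ^5 (23 mod 6 = 5).
Stepping 5 places around the cycle: 10 → 6 → 2 → 9 → 3 → 8.

8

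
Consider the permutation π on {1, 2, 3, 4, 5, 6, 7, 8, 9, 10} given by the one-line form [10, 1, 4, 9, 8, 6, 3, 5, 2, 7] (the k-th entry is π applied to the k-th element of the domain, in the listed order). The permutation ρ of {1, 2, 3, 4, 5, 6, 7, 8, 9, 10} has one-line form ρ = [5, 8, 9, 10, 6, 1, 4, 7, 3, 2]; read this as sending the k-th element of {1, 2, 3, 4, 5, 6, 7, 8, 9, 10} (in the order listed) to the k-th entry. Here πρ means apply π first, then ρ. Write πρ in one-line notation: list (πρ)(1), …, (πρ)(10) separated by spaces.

2 5 10 3 7 1 9 6 8 4

(πρ)(x) = ρ(π(x)). Computing each image: ρ(π(1)) = ρ(10) = 2, ρ(π(2)) = ρ(1) = 5, ρ(π(3)) = ρ(4) = 10, ρ(π(4)) = ρ(9) = 3, ρ(π(5)) = ρ(8) = 7, ρ(π(6)) = ρ(6) = 1, ρ(π(7)) = ρ(3) = 9, ρ(π(8)) = ρ(5) = 6, ρ(π(9)) = ρ(2) = 8, ρ(π(10)) = ρ(7) = 4.
Hence πρ = [2 5 10 3 7 1 9 6 8 4].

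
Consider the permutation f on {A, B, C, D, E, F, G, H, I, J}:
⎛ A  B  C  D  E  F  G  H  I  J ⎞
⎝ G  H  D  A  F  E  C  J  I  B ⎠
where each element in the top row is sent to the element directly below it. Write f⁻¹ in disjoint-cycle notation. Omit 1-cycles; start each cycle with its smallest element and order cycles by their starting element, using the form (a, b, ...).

(A, D, C, G)(B, J, H)(E, F)

First write f in disjoint cycles: (A, G, C, D)(B, H, J)(E, F).
Reversing each cycle (and rotating so the smallest element leads) gives f⁻¹ = (A, D, C, G)(B, J, H)(E, F).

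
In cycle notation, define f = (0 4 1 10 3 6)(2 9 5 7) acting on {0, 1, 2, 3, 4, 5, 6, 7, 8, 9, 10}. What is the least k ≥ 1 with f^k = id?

12

The cycle type of f is (6, 4, 1).
The order is lcm(6, 4) = 12.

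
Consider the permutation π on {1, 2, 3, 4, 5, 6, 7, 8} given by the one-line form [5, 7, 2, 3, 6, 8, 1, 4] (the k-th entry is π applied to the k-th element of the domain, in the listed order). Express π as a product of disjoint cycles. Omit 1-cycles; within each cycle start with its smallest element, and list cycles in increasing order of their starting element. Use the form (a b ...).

Start at 1 and follow images: 1 → 5 → 6 → 8 → 4 → 3 → 2 → 7 → 1, giving the cycle (1 5 6 8 4 3 2 7).
Continuing from each remaining unvisited element yields (1 5 6 8 4 3 2 7).

(1 5 6 8 4 3 2 7)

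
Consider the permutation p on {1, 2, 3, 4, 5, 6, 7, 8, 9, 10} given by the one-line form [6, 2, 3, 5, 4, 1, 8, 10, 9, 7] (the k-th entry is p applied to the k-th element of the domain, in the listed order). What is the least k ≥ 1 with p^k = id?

6

Writing p as disjoint cycles, the cycle lengths are 3, 2, 2, 1, 1, 1.
The order is lcm(3, 2, 2) = 6.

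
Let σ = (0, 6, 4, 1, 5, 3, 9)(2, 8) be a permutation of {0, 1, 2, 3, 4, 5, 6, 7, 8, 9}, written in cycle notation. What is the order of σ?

14

The disjoint cycles have lengths 7, 2, 1.
Since disjoint cycles commute, ord(σ) = lcm(7, 2) = 14.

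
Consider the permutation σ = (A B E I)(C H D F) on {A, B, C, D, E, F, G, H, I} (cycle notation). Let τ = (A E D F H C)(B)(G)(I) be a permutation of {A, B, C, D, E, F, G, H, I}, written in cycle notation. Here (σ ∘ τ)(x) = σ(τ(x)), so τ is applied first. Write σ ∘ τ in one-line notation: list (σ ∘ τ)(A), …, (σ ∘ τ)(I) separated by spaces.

I E B C F D G H A

For each element, apply τ then σ: A → E → I; B → B → E; C → A → B; D → F → C; E → D → F; F → H → D; G → G → G; H → C → H; I → I → A.
So σ ∘ τ in one-line form is I E B C F D G H A.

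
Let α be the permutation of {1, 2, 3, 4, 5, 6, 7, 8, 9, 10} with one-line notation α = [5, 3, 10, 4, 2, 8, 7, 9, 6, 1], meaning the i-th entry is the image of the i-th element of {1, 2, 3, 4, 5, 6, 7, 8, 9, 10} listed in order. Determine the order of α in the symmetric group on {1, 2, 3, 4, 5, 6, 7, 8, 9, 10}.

The disjoint-cycle form of α has cycle lengths 5, 3, 1, 1.
The order is lcm(5, 3) = 15.

15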